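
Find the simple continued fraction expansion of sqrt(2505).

[50; (20, 100)]

Write x_i = (sqrt(2505) + m_i)/d_i with (m_0, d_0) = (0, 1). a_0 = floor(sqrt(2505)) = 50, since 50^2 = 2500 <= 2505 < 2601 = 51^2.
Iterate m_{i+1} = d_i*a_i - m_i, d_{i+1} = (2505 - m_{i+1}^2)/d_i, a_{i+1} = floor((a_0 + m_{i+1})/d_{i+1}):
  m_1 = 1*50 - 0 = 50, d_1 = (2505 - 50^2)/1 = 5/1 = 5, a_1 = floor((50 + 50)/5) = 20.
  m_2 = 5*20 - 50 = 50, d_2 = (2505 - 50^2)/5 = 5/5 = 1, a_2 = floor((50 + 50)/1) = 100.
  m_3 = 1*100 - 50 = 50, d_3 = (2505 - 50^2)/1 = 5/1 = 5: (m_3, d_3) = (m_1, d_1) = (50, 5), so from here the quotients repeat a_1, a_2; the period length is 2.
Hence the expansion of sqrt(2505) is a_0 = 50 followed by the repeating block 20, 100 (period 2).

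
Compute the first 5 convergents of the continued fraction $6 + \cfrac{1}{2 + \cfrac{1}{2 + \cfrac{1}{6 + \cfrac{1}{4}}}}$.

Using the convergent recurrence p_i = a_i*p_{i-1} + p_{i-2}, q_i = a_i*q_{i-1} + q_{i-2} with p_{-2}=0, p_{-1}=1, q_{-2}=1, q_{-1}=0:
  i=0: a_0=6, p_0 = 6*1 + 0 = 6, q_0 = 6*0 + 1 = 1.
  i=1: a_1=2, p_1 = 2*6 + 1 = 13, q_1 = 2*1 + 0 = 2.
  i=2: a_2=2, p_2 = 2*13 + 6 = 32, q_2 = 2*2 + 1 = 5.
  i=3: a_3=6, p_3 = 6*32 + 13 = 205, q_3 = 6*5 + 2 = 32.
  i=4: a_4=4, p_4 = 4*205 + 32 = 852, q_4 = 4*32 + 5 = 133.

6/1, 13/2, 32/5, 205/32, 852/133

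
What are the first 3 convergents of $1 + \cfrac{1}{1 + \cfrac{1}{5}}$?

Using the convergent recurrence p_i = a_i*p_{i-1} + p_{i-2}, q_i = a_i*q_{i-1} + q_{i-2} with p_{-2}=0, p_{-1}=1, q_{-2}=1, q_{-1}=0:
  i=0: a_0=1, p_0 = 1*1 + 0 = 1, q_0 = 1*0 + 1 = 1.
  i=1: a_1=1, p_1 = 1*1 + 1 = 2, q_1 = 1*1 + 0 = 1.
  i=2: a_2=5, p_2 = 5*2 + 1 = 11, q_2 = 5*1 + 1 = 6.

1/1, 2/1, 11/6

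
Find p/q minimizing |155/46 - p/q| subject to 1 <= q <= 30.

Expand x = 155/46 as a continued fraction with the Euclidean algorithm:
  155 = 3*46 + 17, so a_0 = 3.
  46 = 2*17 + 12, so a_1 = 2.
  17 = 1*12 + 5, so a_2 = 1.
  12 = 2*5 + 2, so a_3 = 2.
  5 = 2*2 + 1, so a_4 = 2.
  2 = 2*1 + 0, so a_5 = 2.
so x = [3; 2, 1, 2, 2, 2].
Convergents (p_i = a_i*p_{i-1} + p_{i-2}, q_i = a_i*q_{i-1} + q_{i-2} with p_{-2}=0, p_{-1}=1, q_{-2}=1, q_{-1}=0), until the denominator exceeds 30:
  i=0: a_0=3, p_0 = 3*1 + 0 = 3, q_0 = 3*0 + 1 = 1.
  i=1: a_1=2, p_1 = 2*3 + 1 = 7, q_1 = 2*1 + 0 = 2.
  i=2: a_2=1, p_2 = 1*7 + 3 = 10, q_2 = 1*2 + 1 = 3.
  i=3: a_3=2, p_3 = 2*10 + 7 = 27, q_3 = 2*3 + 2 = 8.
  i=4: a_4=2, p_4 = 2*27 + 10 = 64, q_4 = 2*8 + 3 = 19.
  i=5: a_5=2, p_5 = 2*64 + 27 = 155, q_5 = 2*19 + 8 = 46.
q_5 = 46 > 30, so the last convergent with denominator <= 30 is p_4/q_4 = 64/19.
The closest fraction with denominator <= 30 is either p_4/q_4 or the intermediate fraction (k*p_4 + p_3)/(k*q_4 + q_3) with the largest k >= 1 whose denominator stays <= 30; these approach x as k grows, and every other convergent or intermediate fraction in range is farther away.
Largest k: floor((30 - q_3)/q_4) = floor((30 - 8)/19) = 1.
That gives (1*64 + 27)/(1*19 + 8) = 91/27.
Compare the errors: |x - 64/19| = |155*19 - 64*46|/(46*19) = 1/874, and |x - 91/27| = |155*27 - 91*46|/(46*27) = 1/1242.
Cross-multiplying, 1*874 = 874 < 1242 = 1*1242, so 1/1242 is smaller: the intermediate fraction 91/27 is closer to x than 64/19.

91/27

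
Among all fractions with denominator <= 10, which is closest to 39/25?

14/9

Expand x = 39/25 as a continued fraction with the Euclidean algorithm:
  39 = 1*25 + 14, so a_0 = 1.
  25 = 1*14 + 11, so a_1 = 1.
  14 = 1*11 + 3, so a_2 = 1.
  11 = 3*3 + 2, so a_3 = 3.
  3 = 1*2 + 1, so a_4 = 1.
  2 = 2*1 + 0, so a_5 = 2.
so x = [1; 1, 1, 3, 1, 2].
Convergents (p_i = a_i*p_{i-1} + p_{i-2}, q_i = a_i*q_{i-1} + q_{i-2} with p_{-2}=0, p_{-1}=1, q_{-2}=1, q_{-1}=0), until the denominator exceeds 10:
  i=0: a_0=1, p_0 = 1*1 + 0 = 1, q_0 = 1*0 + 1 = 1.
  i=1: a_1=1, p_1 = 1*1 + 1 = 2, q_1 = 1*1 + 0 = 1.
  i=2: a_2=1, p_2 = 1*2 + 1 = 3, q_2 = 1*1 + 1 = 2.
  i=3: a_3=3, p_3 = 3*3 + 2 = 11, q_3 = 3*2 + 1 = 7.
  i=4: a_4=1, p_4 = 1*11 + 3 = 14, q_4 = 1*7 + 2 = 9.
  i=5: a_5=2, p_5 = 2*14 + 11 = 39, q_5 = 2*9 + 7 = 25.
q_5 = 25 > 10, so the last convergent with denominator <= 10 is p_4/q_4 = 14/9.
The closest fraction with denominator <= 10 is either p_4/q_4 or the intermediate fraction (k*p_4 + p_3)/(k*q_4 + q_3) with the largest k >= 1 whose denominator stays <= 10; these approach x as k grows, and every other convergent or intermediate fraction in range is farther away.
Largest k: floor((10 - q_3)/q_4) = floor((10 - 7)/9) = 0.
Since k = 0, no intermediate fraction beyond p_4/q_4 has denominator <= 10, so the convergent 14/9 is the closest (its error is |39*9 - 14*25|/(25*9) = 1/225).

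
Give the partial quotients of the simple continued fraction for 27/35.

Run the Euclidean algorithm on 27 and 35; the successive quotients are the partial quotients a_0, a_1, ... (each step inverts the fractional part left over by the previous one):
  27 = 0*35 + 27, so a_0 = 0.
  35 = 1*27 + 8, so a_1 = 1.
  27 = 3*8 + 3, so a_2 = 3.
  8 = 2*3 + 2, so a_3 = 2.
  3 = 1*2 + 1, so a_4 = 1.
  2 = 2*1 + 0, so a_5 = 2.
The remainder reaches 0 after 6 divisions, so the expansion has 6 partial quotients, read off in order.

[0; 1, 3, 2, 1, 2]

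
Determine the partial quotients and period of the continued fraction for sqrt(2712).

[52; (13, 104)]

Write x_i = (sqrt(2712) + m_i)/d_i with (m_0, d_0) = (0, 1). a_0 = floor(sqrt(2712)) = 52, since 52^2 = 2704 <= 2712 < 2809 = 53^2.
Iterate m_{i+1} = d_i*a_i - m_i, d_{i+1} = (2712 - m_{i+1}^2)/d_i, a_{i+1} = floor((a_0 + m_{i+1})/d_{i+1}):
  m_1 = 1*52 - 0 = 52, d_1 = (2712 - 52^2)/1 = 8/1 = 8, a_1 = floor((52 + 52)/8) = 13.
  m_2 = 8*13 - 52 = 52, d_2 = (2712 - 52^2)/8 = 8/8 = 1, a_2 = floor((52 + 52)/1) = 104.
  m_3 = 1*104 - 52 = 52, d_3 = (2712 - 52^2)/1 = 8/1 = 8: (m_3, d_3) = (m_1, d_1) = (52, 8), so from here the quotients repeat a_1, a_2; the period length is 2.
Hence the expansion of sqrt(2712) is a_0 = 52 followed by the repeating block 13, 104 (period 2).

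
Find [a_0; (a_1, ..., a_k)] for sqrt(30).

Write x_i = (sqrt(30) + m_i)/d_i with (m_0, d_0) = (0, 1). a_0 = floor(sqrt(30)) = 5, since 5^2 = 25 <= 30 < 36 = 6^2.
Iterate m_{i+1} = d_i*a_i - m_i, d_{i+1} = (30 - m_{i+1}^2)/d_i, a_{i+1} = floor((a_0 + m_{i+1})/d_{i+1}):
  m_1 = 1*5 - 0 = 5, d_1 = (30 - 5^2)/1 = 5/1 = 5, a_1 = floor((5 + 5)/5) = 2.
  m_2 = 5*2 - 5 = 5, d_2 = (30 - 5^2)/5 = 5/5 = 1, a_2 = floor((5 + 5)/1) = 10.
  m_3 = 1*10 - 5 = 5, d_3 = (30 - 5^2)/1 = 5/1 = 5: (m_3, d_3) = (m_1, d_1) = (5, 5), so from here the quotients repeat a_1, a_2; the period length is 2.
Hence the expansion of sqrt(30) is a_0 = 5 followed by the repeating block 2, 10 (period 2).

[5; (2, 10)]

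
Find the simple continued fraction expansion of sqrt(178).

[13; (2, 1, 12, 1, 2, 26)]

Write x_i = (sqrt(178) + m_i)/d_i with (m_0, d_0) = (0, 1). a_0 = floor(sqrt(178)) = 13, since 13^2 = 169 <= 178 < 196 = 14^2.
Iterate m_{i+1} = d_i*a_i - m_i, d_{i+1} = (178 - m_{i+1}^2)/d_i, a_{i+1} = floor((a_0 + m_{i+1})/d_{i+1}):
  m_1 = 1*13 - 0 = 13, d_1 = (178 - 13^2)/1 = 9/1 = 9, a_1 = floor((13 + 13)/9) = 2.
  m_2 = 9*2 - 13 = 5, d_2 = (178 - 5^2)/9 = 153/9 = 17, a_2 = floor((13 + 5)/17) = 1.
  m_3 = 17*1 - 5 = 12, d_3 = (178 - 12^2)/17 = 34/17 = 2, a_3 = floor((13 + 12)/2) = 12.
  m_4 = 2*12 - 12 = 12, d_4 = (178 - 12^2)/2 = 34/2 = 17, a_4 = floor((13 + 12)/17) = 1.
  m_5 = 17*1 - 12 = 5, d_5 = (178 - 5^2)/17 = 153/17 = 9, a_5 = floor((13 + 5)/9) = 2.
  m_6 = 9*2 - 5 = 13, d_6 = (178 - 13^2)/9 = 9/9 = 1, a_6 = floor((13 + 13)/1) = 26.
  m_7 = 1*26 - 13 = 13, d_7 = (178 - 13^2)/1 = 9/1 = 9: (m_7, d_7) = (m_1, d_1) = (13, 9), so from here the quotients repeat a_1, ..., a_6; the period length is 6.
Hence the expansion of sqrt(178) is a_0 = 13 followed by the repeating block 2, 1, 12, 1, 2, 26 (period 6).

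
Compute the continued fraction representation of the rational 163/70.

Run the Euclidean algorithm on 163 and 70; the successive quotients are the partial quotients a_0, a_1, ... (each step inverts the fractional part left over by the previous one):
  163 = 2*70 + 23, so a_0 = 2.
  70 = 3*23 + 1, so a_1 = 3.
  23 = 23*1 + 0, so a_2 = 23.
The remainder reaches 0 after 3 divisions, so the expansion has 3 partial quotients, read off in order.

[2; 3, 23]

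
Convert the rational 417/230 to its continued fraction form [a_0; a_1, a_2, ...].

[1; 1, 4, 2, 1, 6, 2]

Run the Euclidean algorithm on 417 and 230; the successive quotients are the partial quotients a_0, a_1, ... (each step inverts the fractional part left over by the previous one):
  417 = 1*230 + 187, so a_0 = 1.
  230 = 1*187 + 43, so a_1 = 1.
  187 = 4*43 + 15, so a_2 = 4.
  43 = 2*15 + 13, so a_3 = 2.
  15 = 1*13 + 2, so a_4 = 1.
  13 = 6*2 + 1, so a_5 = 6.
  2 = 2*1 + 0, so a_6 = 2.
The remainder reaches 0 after 7 divisions, so the expansion has 7 partial quotients, read off in order.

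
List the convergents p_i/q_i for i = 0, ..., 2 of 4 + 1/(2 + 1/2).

4/1, 9/2, 22/5

Using the convergent recurrence p_i = a_i*p_{i-1} + p_{i-2}, q_i = a_i*q_{i-1} + q_{i-2} with p_{-2}=0, p_{-1}=1, q_{-2}=1, q_{-1}=0:
  i=0: a_0=4, p_0 = 4*1 + 0 = 4, q_0 = 4*0 + 1 = 1.
  i=1: a_1=2, p_1 = 2*4 + 1 = 9, q_1 = 2*1 + 0 = 2.
  i=2: a_2=2, p_2 = 2*9 + 4 = 22, q_2 = 2*2 + 1 = 5.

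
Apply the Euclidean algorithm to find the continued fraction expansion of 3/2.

[1; 2]

Run the Euclidean algorithm on 3 and 2; the successive quotients are the partial quotients a_0, a_1, ... (each step inverts the fractional part left over by the previous one):
  3 = 1*2 + 1, so a_0 = 1.
  2 = 2*1 + 0, so a_1 = 2.
The remainder reaches 0 after 2 divisions, so the expansion has 2 partial quotients, read off in order.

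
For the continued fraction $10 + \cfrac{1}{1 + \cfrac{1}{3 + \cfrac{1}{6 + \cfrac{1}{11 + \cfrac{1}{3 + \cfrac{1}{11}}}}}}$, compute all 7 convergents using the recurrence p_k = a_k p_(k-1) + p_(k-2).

10/1, 11/1, 43/4, 269/25, 3002/279, 9275/862, 105027/9761

Using the convergent recurrence p_i = a_i*p_{i-1} + p_{i-2}, q_i = a_i*q_{i-1} + q_{i-2} with p_{-2}=0, p_{-1}=1, q_{-2}=1, q_{-1}=0:
  i=0: a_0=10, p_0 = 10*1 + 0 = 10, q_0 = 10*0 + 1 = 1.
  i=1: a_1=1, p_1 = 1*10 + 1 = 11, q_1 = 1*1 + 0 = 1.
  i=2: a_2=3, p_2 = 3*11 + 10 = 43, q_2 = 3*1 + 1 = 4.
  i=3: a_3=6, p_3 = 6*43 + 11 = 269, q_3 = 6*4 + 1 = 25.
  i=4: a_4=11, p_4 = 11*269 + 43 = 3002, q_4 = 11*25 + 4 = 279.
  i=5: a_5=3, p_5 = 3*3002 + 269 = 9275, q_5 = 3*279 + 25 = 862.
  i=6: a_6=11, p_6 = 11*9275 + 3002 = 105027, q_6 = 11*862 + 279 = 9761.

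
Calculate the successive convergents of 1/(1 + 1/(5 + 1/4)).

0/1, 1/1, 5/6, 21/25

Using the convergent recurrence p_i = a_i*p_{i-1} + p_{i-2}, q_i = a_i*q_{i-1} + q_{i-2} with p_{-2}=0, p_{-1}=1, q_{-2}=1, q_{-1}=0:
  i=0: a_0=0, p_0 = 0*1 + 0 = 0, q_0 = 0*0 + 1 = 1.
  i=1: a_1=1, p_1 = 1*0 + 1 = 1, q_1 = 1*1 + 0 = 1.
  i=2: a_2=5, p_2 = 5*1 + 0 = 5, q_2 = 5*1 + 1 = 6.
  i=3: a_3=4, p_3 = 4*5 + 1 = 21, q_3 = 4*6 + 1 = 25.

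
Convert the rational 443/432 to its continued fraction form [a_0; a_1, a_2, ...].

Run the Euclidean algorithm on 443 and 432; the successive quotients are the partial quotients a_0, a_1, ... (each step inverts the fractional part left over by the previous one):
  443 = 1*432 + 11, so a_0 = 1.
  432 = 39*11 + 3, so a_1 = 39.
  11 = 3*3 + 2, so a_2 = 3.
  3 = 1*2 + 1, so a_3 = 1.
  2 = 2*1 + 0, so a_4 = 2.
The remainder reaches 0 after 5 divisions, so the expansion has 5 partial quotients, read off in order.

[1; 39, 3, 1, 2]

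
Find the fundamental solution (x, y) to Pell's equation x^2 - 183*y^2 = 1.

(x, y) = (487, 36)

First expand sqrt(183) as a continued fraction. With x_i = (sqrt(183) + m_i)/d_i and (m_0, d_0) = (0, 1): a_0 = floor(sqrt(183)) = 13, since 13^2 = 169 <= 183 < 196 = 14^2.
Iterate m_{i+1} = d_i*a_i - m_i, d_{i+1} = (183 - m_{i+1}^2)/d_i, a_{i+1} = floor((a_0 + m_{i+1})/d_{i+1}):
  m_1 = 1*13 - 0 = 13, d_1 = (183 - 13^2)/1 = 14/1 = 14, a_1 = floor((13 + 13)/14) = 1.
  m_2 = 14*1 - 13 = 1, d_2 = (183 - 1^2)/14 = 182/14 = 13, a_2 = floor((13 + 1)/13) = 1.
  m_3 = 13*1 - 1 = 12, d_3 = (183 - 12^2)/13 = 39/13 = 3, a_3 = floor((13 + 12)/3) = 8.
  m_4 = 3*8 - 12 = 12, d_4 = (183 - 12^2)/3 = 39/3 = 13, a_4 = floor((13 + 12)/13) = 1.
  m_5 = 13*1 - 12 = 1, d_5 = (183 - 1^2)/13 = 182/13 = 14, a_5 = floor((13 + 1)/14) = 1.
  m_6 = 14*1 - 1 = 13, d_6 = (183 - 13^2)/14 = 14/14 = 1, a_6 = floor((13 + 13)/1) = 26.
  m_7 = 1*26 - 13 = 13, d_7 = (183 - 13^2)/1 = 14/1 = 14: (m_7, d_7) = (m_1, d_1) = (13, 14), so from here the quotients repeat a_1, ..., a_6; the period length is 6.
So sqrt(183) = [13; (1, 1, 8, 1, 1, 26)] with period length k = 6.
k is even, so the fundamental solution of x^2 - 183y^2 = 1 is (p_{k-1}, q_{k-1}) = (p_5, q_5); compute convergents through index 5.
Convergents (p_i = a_i*p_{i-1} + p_{i-2}, q_i = a_i*q_{i-1} + q_{i-2} with p_{-2}=0, p_{-1}=1, q_{-2}=1, q_{-1}=0):
  i=0: a_0=13, p_0 = 13*1 + 0 = 13, q_0 = 13*0 + 1 = 1.
  i=1: a_1=1, p_1 = 1*13 + 1 = 14, q_1 = 1*1 + 0 = 1.
  i=2: a_2=1, p_2 = 1*14 + 13 = 27, q_2 = 1*1 + 1 = 2.
  i=3: a_3=8, p_3 = 8*27 + 14 = 230, q_3 = 8*2 + 1 = 17.
  i=4: a_4=1, p_4 = 1*230 + 27 = 257, q_4 = 1*17 + 2 = 19.
  i=5: a_5=1, p_5 = 1*257 + 230 = 487, q_5 = 1*19 + 17 = 36.
Check: 487^2 - 183*36^2 = 237169 - 237168 = 1, so (x, y) = (487, 36) solves the equation, and by the theorem it is the least positive solution.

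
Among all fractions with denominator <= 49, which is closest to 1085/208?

193/37

Expand x = 1085/208 as a continued fraction with the Euclidean algorithm:
  1085 = 5*208 + 45, so a_0 = 5.
  208 = 4*45 + 28, so a_1 = 4.
  45 = 1*28 + 17, so a_2 = 1.
  28 = 1*17 + 11, so a_3 = 1.
  17 = 1*11 + 6, so a_4 = 1.
  11 = 1*6 + 5, so a_5 = 1.
  6 = 1*5 + 1, so a_6 = 1.
  5 = 5*1 + 0, so a_7 = 5.
so x = [5; 4, 1, 1, 1, 1, 1, 5].
Convergents (p_i = a_i*p_{i-1} + p_{i-2}, q_i = a_i*q_{i-1} + q_{i-2} with p_{-2}=0, p_{-1}=1, q_{-2}=1, q_{-1}=0), until the denominator exceeds 49:
  i=0: a_0=5, p_0 = 5*1 + 0 = 5, q_0 = 5*0 + 1 = 1.
  i=1: a_1=4, p_1 = 4*5 + 1 = 21, q_1 = 4*1 + 0 = 4.
  i=2: a_2=1, p_2 = 1*21 + 5 = 26, q_2 = 1*4 + 1 = 5.
  i=3: a_3=1, p_3 = 1*26 + 21 = 47, q_3 = 1*5 + 4 = 9.
  i=4: a_4=1, p_4 = 1*47 + 26 = 73, q_4 = 1*9 + 5 = 14.
  i=5: a_5=1, p_5 = 1*73 + 47 = 120, q_5 = 1*14 + 9 = 23.
  i=6: a_6=1, p_6 = 1*120 + 73 = 193, q_6 = 1*23 + 14 = 37.
  i=7: a_7=5, p_7 = 5*193 + 120 = 1085, q_7 = 5*37 + 23 = 208.
q_7 = 208 > 49, so the last convergent with denominator <= 49 is p_6/q_6 = 193/37.
The closest fraction with denominator <= 49 is either p_6/q_6 or the intermediate fraction (k*p_6 + p_5)/(k*q_6 + q_5) with the largest k >= 1 whose denominator stays <= 49; these approach x as k grows, and every other convergent or intermediate fraction in range is farther away.
Largest k: floor((49 - q_5)/q_6) = floor((49 - 23)/37) = 0.
Since k = 0, no intermediate fraction beyond p_6/q_6 has denominator <= 49, so the convergent 193/37 is the closest (its error is |1085*37 - 193*208|/(208*37) = 1/7696).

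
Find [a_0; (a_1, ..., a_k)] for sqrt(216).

[14; (1, 2, 3, 2, 1, 28)]

Write x_i = (sqrt(216) + m_i)/d_i with (m_0, d_0) = (0, 1). a_0 = floor(sqrt(216)) = 14, since 14^2 = 196 <= 216 < 225 = 15^2.
Iterate m_{i+1} = d_i*a_i - m_i, d_{i+1} = (216 - m_{i+1}^2)/d_i, a_{i+1} = floor((a_0 + m_{i+1})/d_{i+1}):
  m_1 = 1*14 - 0 = 14, d_1 = (216 - 14^2)/1 = 20/1 = 20, a_1 = floor((14 + 14)/20) = 1.
  m_2 = 20*1 - 14 = 6, d_2 = (216 - 6^2)/20 = 180/20 = 9, a_2 = floor((14 + 6)/9) = 2.
  m_3 = 9*2 - 6 = 12, d_3 = (216 - 12^2)/9 = 72/9 = 8, a_3 = floor((14 + 12)/8) = 3.
  m_4 = 8*3 - 12 = 12, d_4 = (216 - 12^2)/8 = 72/8 = 9, a_4 = floor((14 + 12)/9) = 2.
  m_5 = 9*2 - 12 = 6, d_5 = (216 - 6^2)/9 = 180/9 = 20, a_5 = floor((14 + 6)/20) = 1.
  m_6 = 20*1 - 6 = 14, d_6 = (216 - 14^2)/20 = 20/20 = 1, a_6 = floor((14 + 14)/1) = 28.
  m_7 = 1*28 - 14 = 14, d_7 = (216 - 14^2)/1 = 20/1 = 20: (m_7, d_7) = (m_1, d_1) = (14, 20), so from here the quotients repeat a_1, ..., a_6; the period length is 6.
Hence the expansion of sqrt(216) is a_0 = 14 followed by the repeating block 1, 2, 3, 2, 1, 28 (period 6).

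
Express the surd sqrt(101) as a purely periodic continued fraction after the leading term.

[10; (20)]

Write x_i = (sqrt(101) + m_i)/d_i with (m_0, d_0) = (0, 1). a_0 = floor(sqrt(101)) = 10, since 10^2 = 100 <= 101 < 121 = 11^2.
Iterate m_{i+1} = d_i*a_i - m_i, d_{i+1} = (101 - m_{i+1}^2)/d_i, a_{i+1} = floor((a_0 + m_{i+1})/d_{i+1}):
  m_1 = 1*10 - 0 = 10, d_1 = (101 - 10^2)/1 = 1/1 = 1, a_1 = floor((10 + 10)/1) = 20.
  m_2 = 1*20 - 10 = 10, d_2 = (101 - 10^2)/1 = 1/1 = 1: (m_2, d_2) = (m_1, d_1) = (10, 1), so from here the quotient a_1 repeats; the period length is 1.
Hence the expansion of sqrt(101) is a_0 = 10 followed by the repeating block 20 (period 1).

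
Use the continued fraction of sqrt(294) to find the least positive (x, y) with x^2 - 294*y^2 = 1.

First expand sqrt(294) as a continued fraction. With x_i = (sqrt(294) + m_i)/d_i and (m_0, d_0) = (0, 1): a_0 = floor(sqrt(294)) = 17, since 17^2 = 289 <= 294 < 324 = 18^2.
Iterate m_{i+1} = d_i*a_i - m_i, d_{i+1} = (294 - m_{i+1}^2)/d_i, a_{i+1} = floor((a_0 + m_{i+1})/d_{i+1}):
  m_1 = 1*17 - 0 = 17, d_1 = (294 - 17^2)/1 = 5/1 = 5, a_1 = floor((17 + 17)/5) = 6.
  m_2 = 5*6 - 17 = 13, d_2 = (294 - 13^2)/5 = 125/5 = 25, a_2 = floor((17 + 13)/25) = 1.
  m_3 = 25*1 - 13 = 12, d_3 = (294 - 12^2)/25 = 150/25 = 6, a_3 = floor((17 + 12)/6) = 4.
  m_4 = 6*4 - 12 = 12, d_4 = (294 - 12^2)/6 = 150/6 = 25, a_4 = floor((17 + 12)/25) = 1.
  m_5 = 25*1 - 12 = 13, d_5 = (294 - 13^2)/25 = 125/25 = 5, a_5 = floor((17 + 13)/5) = 6.
  m_6 = 5*6 - 13 = 17, d_6 = (294 - 17^2)/5 = 5/5 = 1, a_6 = floor((17 + 17)/1) = 34.
  m_7 = 1*34 - 17 = 17, d_7 = (294 - 17^2)/1 = 5/1 = 5: (m_7, d_7) = (m_1, d_1) = (17, 5), so from here the quotients repeat a_1, ..., a_6; the period length is 6.
So sqrt(294) = [17; (6, 1, 4, 1, 6, 34)] with period length k = 6.
k is even, so the fundamental solution of x^2 - 294y^2 = 1 is (p_{k-1}, q_{k-1}) = (p_5, q_5); compute convergents through index 5.
Convergents (p_i = a_i*p_{i-1} + p_{i-2}, q_i = a_i*q_{i-1} + q_{i-2} with p_{-2}=0, p_{-1}=1, q_{-2}=1, q_{-1}=0):
  i=0: a_0=17, p_0 = 17*1 + 0 = 17, q_0 = 17*0 + 1 = 1.
  i=1: a_1=6, p_1 = 6*17 + 1 = 103, q_1 = 6*1 + 0 = 6.
  i=2: a_2=1, p_2 = 1*103 + 17 = 120, q_2 = 1*6 + 1 = 7.
  i=3: a_3=4, p_3 = 4*120 + 103 = 583, q_3 = 4*7 + 6 = 34.
  i=4: a_4=1, p_4 = 1*583 + 120 = 703, q_4 = 1*34 + 7 = 41.
  i=5: a_5=6, p_5 = 6*703 + 583 = 4801, q_5 = 6*41 + 34 = 280.
Check: 4801^2 - 294*280^2 = 23049601 - 23049600 = 1, so (x, y) = (4801, 280) solves the equation, and by the theorem it is the least positive solution.

(x, y) = (4801, 280)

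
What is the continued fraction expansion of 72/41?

Run the Euclidean algorithm on 72 and 41; the successive quotients are the partial quotients a_0, a_1, ... (each step inverts the fractional part left over by the previous one):
  72 = 1*41 + 31, so a_0 = 1.
  41 = 1*31 + 10, so a_1 = 1.
  31 = 3*10 + 1, so a_2 = 3.
  10 = 10*1 + 0, so a_3 = 10.
The remainder reaches 0 after 4 divisions, so the expansion has 4 partial quotients, read off in order.

[1; 1, 3, 10]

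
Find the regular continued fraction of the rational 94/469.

Run the Euclidean algorithm on 94 and 469; the successive quotients are the partial quotients a_0, a_1, ... (each step inverts the fractional part left over by the previous one):
  94 = 0*469 + 94, so a_0 = 0.
  469 = 4*94 + 93, so a_1 = 4.
  94 = 1*93 + 1, so a_2 = 1.
  93 = 93*1 + 0, so a_3 = 93.
The remainder reaches 0 after 4 divisions, so the expansion has 4 partial quotients, read off in order.

[0; 4, 1, 93]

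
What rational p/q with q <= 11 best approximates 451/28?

Expand x = 451/28 as a continued fraction with the Euclidean algorithm:
  451 = 16*28 + 3, so a_0 = 16.
  28 = 9*3 + 1, so a_1 = 9.
  3 = 3*1 + 0, so a_2 = 3.
so x = [16; 9, 3].
Convergents (p_i = a_i*p_{i-1} + p_{i-2}, q_i = a_i*q_{i-1} + q_{i-2} with p_{-2}=0, p_{-1}=1, q_{-2}=1, q_{-1}=0), until the denominator exceeds 11:
  i=0: a_0=16, p_0 = 16*1 + 0 = 16, q_0 = 16*0 + 1 = 1.
  i=1: a_1=9, p_1 = 9*16 + 1 = 145, q_1 = 9*1 + 0 = 9.
  i=2: a_2=3, p_2 = 3*145 + 16 = 451, q_2 = 3*9 + 1 = 28.
q_2 = 28 > 11, so the last convergent with denominator <= 11 is p_1/q_1 = 145/9.
The closest fraction with denominator <= 11 is either p_1/q_1 or the intermediate fraction (k*p_1 + p_0)/(k*q_1 + q_0) with the largest k >= 1 whose denominator stays <= 11; these approach x as k grows, and every other convergent or intermediate fraction in range is farther away.
Largest k: floor((11 - q_0)/q_1) = floor((11 - 1)/9) = 1.
That gives (1*145 + 16)/(1*9 + 1) = 161/10.
Compare the errors: |x - 145/9| = |451*9 - 145*28|/(28*9) = 1/252, and |x - 161/10| = |451*10 - 161*28|/(28*10) = 2/280.
Cross-multiplying, 1*280 = 280 < 504 = 2*252, so 1/252 is smaller: the convergent 145/9 is closer to x than 161/10.

145/9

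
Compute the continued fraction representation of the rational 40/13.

[3; 13]

Run the Euclidean algorithm on 40 and 13; the successive quotients are the partial quotients a_0, a_1, ... (each step inverts the fractional part left over by the previous one):
  40 = 3*13 + 1, so a_0 = 3.
  13 = 13*1 + 0, so a_1 = 13.
The remainder reaches 0 after 2 divisions, so the expansion has 2 partial quotients, read off in order.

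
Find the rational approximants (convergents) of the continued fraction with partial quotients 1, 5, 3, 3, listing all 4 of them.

Using the convergent recurrence p_i = a_i*p_{i-1} + p_{i-2}, q_i = a_i*q_{i-1} + q_{i-2} with p_{-2}=0, p_{-1}=1, q_{-2}=1, q_{-1}=0:
  i=0: a_0=1, p_0 = 1*1 + 0 = 1, q_0 = 1*0 + 1 = 1.
  i=1: a_1=5, p_1 = 5*1 + 1 = 6, q_1 = 5*1 + 0 = 5.
  i=2: a_2=3, p_2 = 3*6 + 1 = 19, q_2 = 3*5 + 1 = 16.
  i=3: a_3=3, p_3 = 3*19 + 6 = 63, q_3 = 3*16 + 5 = 53.

1/1, 6/5, 19/16, 63/53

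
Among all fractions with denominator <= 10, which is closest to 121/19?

51/8

Expand x = 121/19 as a continued fraction with the Euclidean algorithm:
  121 = 6*19 + 7, so a_0 = 6.
  19 = 2*7 + 5, so a_1 = 2.
  7 = 1*5 + 2, so a_2 = 1.
  5 = 2*2 + 1, so a_3 = 2.
  2 = 2*1 + 0, so a_4 = 2.
so x = [6; 2, 1, 2, 2].
Convergents (p_i = a_i*p_{i-1} + p_{i-2}, q_i = a_i*q_{i-1} + q_{i-2} with p_{-2}=0, p_{-1}=1, q_{-2}=1, q_{-1}=0), until the denominator exceeds 10:
  i=0: a_0=6, p_0 = 6*1 + 0 = 6, q_0 = 6*0 + 1 = 1.
  i=1: a_1=2, p_1 = 2*6 + 1 = 13, q_1 = 2*1 + 0 = 2.
  i=2: a_2=1, p_2 = 1*13 + 6 = 19, q_2 = 1*2 + 1 = 3.
  i=3: a_3=2, p_3 = 2*19 + 13 = 51, q_3 = 2*3 + 2 = 8.
  i=4: a_4=2, p_4 = 2*51 + 19 = 121, q_4 = 2*8 + 3 = 19.
q_4 = 19 > 10, so the last convergent with denominator <= 10 is p_3/q_3 = 51/8.
The closest fraction with denominator <= 10 is either p_3/q_3 or the intermediate fraction (k*p_3 + p_2)/(k*q_3 + q_2) with the largest k >= 1 whose denominator stays <= 10; these approach x as k grows, and every other convergent or intermediate fraction in range is farther away.
Largest k: floor((10 - q_2)/q_3) = floor((10 - 3)/8) = 0.
Since k = 0, no intermediate fraction beyond p_3/q_3 has denominator <= 10, so the convergent 51/8 is the closest (its error is |121*8 - 51*19|/(19*8) = 1/152).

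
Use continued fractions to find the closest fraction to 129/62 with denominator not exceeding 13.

Expand x = 129/62 as a continued fraction with the Euclidean algorithm:
  129 = 2*62 + 5, so a_0 = 2.
  62 = 12*5 + 2, so a_1 = 12.
  5 = 2*2 + 1, so a_2 = 2.
  2 = 2*1 + 0, so a_3 = 2.
so x = [2; 12, 2, 2].
Convergents (p_i = a_i*p_{i-1} + p_{i-2}, q_i = a_i*q_{i-1} + q_{i-2} with p_{-2}=0, p_{-1}=1, q_{-2}=1, q_{-1}=0), until the denominator exceeds 13:
  i=0: a_0=2, p_0 = 2*1 + 0 = 2, q_0 = 2*0 + 1 = 1.
  i=1: a_1=12, p_1 = 12*2 + 1 = 25, q_1 = 12*1 + 0 = 12.
  i=2: a_2=2, p_2 = 2*25 + 2 = 52, q_2 = 2*12 + 1 = 25.
q_2 = 25 > 13, so the last convergent with denominator <= 13 is p_1/q_1 = 25/12.
The closest fraction with denominator <= 13 is either p_1/q_1 or the intermediate fraction (k*p_1 + p_0)/(k*q_1 + q_0) with the largest k >= 1 whose denominator stays <= 13; these approach x as k grows, and every other convergent or intermediate fraction in range is farther away.
Largest k: floor((13 - q_0)/q_1) = floor((13 - 1)/12) = 1.
That gives (1*25 + 2)/(1*12 + 1) = 27/13.
Compare the errors: |x - 25/12| = |129*12 - 25*62|/(62*12) = 2/744, and |x - 27/13| = |129*13 - 27*62|/(62*13) = 3/806.
Cross-multiplying, 2*806 = 1612 < 2232 = 3*744, so 2/744 is smaller: the convergent 25/12 is closer to x than 27/13.

25/12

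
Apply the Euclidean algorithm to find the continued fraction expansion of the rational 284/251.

[1; 7, 1, 1, 1, 1, 6]

Run the Euclidean algorithm on 284 and 251; the successive quotients are the partial quotients a_0, a_1, ... (each step inverts the fractional part left over by the previous one):
  284 = 1*251 + 33, so a_0 = 1.
  251 = 7*33 + 20, so a_1 = 7.
  33 = 1*20 + 13, so a_2 = 1.
  20 = 1*13 + 7, so a_3 = 1.
  13 = 1*7 + 6, so a_4 = 1.
  7 = 1*6 + 1, so a_5 = 1.
  6 = 6*1 + 0, so a_6 = 6.
The remainder reaches 0 after 7 divisions, so the expansion has 7 partial quotients, read off in order.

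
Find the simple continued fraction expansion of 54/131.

[0; 2, 2, 2, 1, 7]

Run the Euclidean algorithm on 54 and 131; the successive quotients are the partial quotients a_0, a_1, ... (each step inverts the fractional part left over by the previous one):
  54 = 0*131 + 54, so a_0 = 0.
  131 = 2*54 + 23, so a_1 = 2.
  54 = 2*23 + 8, so a_2 = 2.
  23 = 2*8 + 7, so a_3 = 2.
  8 = 1*7 + 1, so a_4 = 1.
  7 = 7*1 + 0, so a_5 = 7.
The remainder reaches 0 after 6 divisions, so the expansion has 6 partial quotients, read off in order.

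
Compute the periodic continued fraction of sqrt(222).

[14; (1, 8, 1, 28)]

Write x_i = (sqrt(222) + m_i)/d_i with (m_0, d_0) = (0, 1). a_0 = floor(sqrt(222)) = 14, since 14^2 = 196 <= 222 < 225 = 15^2.
Iterate m_{i+1} = d_i*a_i - m_i, d_{i+1} = (222 - m_{i+1}^2)/d_i, a_{i+1} = floor((a_0 + m_{i+1})/d_{i+1}):
  m_1 = 1*14 - 0 = 14, d_1 = (222 - 14^2)/1 = 26/1 = 26, a_1 = floor((14 + 14)/26) = 1.
  m_2 = 26*1 - 14 = 12, d_2 = (222 - 12^2)/26 = 78/26 = 3, a_2 = floor((14 + 12)/3) = 8.
  m_3 = 3*8 - 12 = 12, d_3 = (222 - 12^2)/3 = 78/3 = 26, a_3 = floor((14 + 12)/26) = 1.
  m_4 = 26*1 - 12 = 14, d_4 = (222 - 14^2)/26 = 26/26 = 1, a_4 = floor((14 + 14)/1) = 28.
  m_5 = 1*28 - 14 = 14, d_5 = (222 - 14^2)/1 = 26/1 = 26: (m_5, d_5) = (m_1, d_1) = (14, 26), so from here the quotients repeat a_1, ..., a_4; the period length is 4.
Hence the expansion of sqrt(222) is a_0 = 14 followed by the repeating block 1, 8, 1, 28 (period 4).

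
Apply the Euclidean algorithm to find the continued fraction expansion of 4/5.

[0; 1, 4]

Run the Euclidean algorithm on 4 and 5; the successive quotients are the partial quotients a_0, a_1, ... (each step inverts the fractional part left over by the previous one):
  4 = 0*5 + 4, so a_0 = 0.
  5 = 1*4 + 1, so a_1 = 1.
  4 = 4*1 + 0, so a_2 = 4.
The remainder reaches 0 after 3 divisions, so the expansion has 3 partial quotients, read off in order.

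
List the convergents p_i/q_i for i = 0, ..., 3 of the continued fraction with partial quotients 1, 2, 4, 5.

Using the convergent recurrence p_i = a_i*p_{i-1} + p_{i-2}, q_i = a_i*q_{i-1} + q_{i-2} with p_{-2}=0, p_{-1}=1, q_{-2}=1, q_{-1}=0:
  i=0: a_0=1, p_0 = 1*1 + 0 = 1, q_0 = 1*0 + 1 = 1.
  i=1: a_1=2, p_1 = 2*1 + 1 = 3, q_1 = 2*1 + 0 = 2.
  i=2: a_2=4, p_2 = 4*3 + 1 = 13, q_2 = 4*2 + 1 = 9.
  i=3: a_3=5, p_3 = 5*13 + 3 = 68, q_3 = 5*9 + 2 = 47.

1/1, 3/2, 13/9, 68/47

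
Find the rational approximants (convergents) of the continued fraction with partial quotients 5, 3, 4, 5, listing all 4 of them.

Using the convergent recurrence p_i = a_i*p_{i-1} + p_{i-2}, q_i = a_i*q_{i-1} + q_{i-2} with p_{-2}=0, p_{-1}=1, q_{-2}=1, q_{-1}=0:
  i=0: a_0=5, p_0 = 5*1 + 0 = 5, q_0 = 5*0 + 1 = 1.
  i=1: a_1=3, p_1 = 3*5 + 1 = 16, q_1 = 3*1 + 0 = 3.
  i=2: a_2=4, p_2 = 4*16 + 5 = 69, q_2 = 4*3 + 1 = 13.
  i=3: a_3=5, p_3 = 5*69 + 16 = 361, q_3 = 5*13 + 3 = 68.

5/1, 16/3, 69/13, 361/68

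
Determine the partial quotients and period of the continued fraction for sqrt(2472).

[49; (1, 2, 1, 1, 3, 1, 1, 2, 1, 98)]

Write x_i = (sqrt(2472) + m_i)/d_i with (m_0, d_0) = (0, 1). a_0 = floor(sqrt(2472)) = 49, since 49^2 = 2401 <= 2472 < 2500 = 50^2.
Iterate m_{i+1} = d_i*a_i - m_i, d_{i+1} = (2472 - m_{i+1}^2)/d_i, a_{i+1} = floor((a_0 + m_{i+1})/d_{i+1}):
  m_1 = 1*49 - 0 = 49, d_1 = (2472 - 49^2)/1 = 71/1 = 71, a_1 = floor((49 + 49)/71) = 1.
  m_2 = 71*1 - 49 = 22, d_2 = (2472 - 22^2)/71 = 1988/71 = 28, a_2 = floor((49 + 22)/28) = 2.
  m_3 = 28*2 - 22 = 34, d_3 = (2472 - 34^2)/28 = 1316/28 = 47, a_3 = floor((49 + 34)/47) = 1.
  m_4 = 47*1 - 34 = 13, d_4 = (2472 - 13^2)/47 = 2303/47 = 49, a_4 = floor((49 + 13)/49) = 1.
  m_5 = 49*1 - 13 = 36, d_5 = (2472 - 36^2)/49 = 1176/49 = 24, a_5 = floor((49 + 36)/24) = 3.
  m_6 = 24*3 - 36 = 36, d_6 = (2472 - 36^2)/24 = 1176/24 = 49, a_6 = floor((49 + 36)/49) = 1.
  m_7 = 49*1 - 36 = 13, d_7 = (2472 - 13^2)/49 = 2303/49 = 47, a_7 = floor((49 + 13)/47) = 1.
  m_8 = 47*1 - 13 = 34, d_8 = (2472 - 34^2)/47 = 1316/47 = 28, a_8 = floor((49 + 34)/28) = 2.
  m_9 = 28*2 - 34 = 22, d_9 = (2472 - 22^2)/28 = 1988/28 = 71, a_9 = floor((49 + 22)/71) = 1.
  m_10 = 71*1 - 22 = 49, d_10 = (2472 - 49^2)/71 = 71/71 = 1, a_10 = floor((49 + 49)/1) = 98.
  m_11 = 1*98 - 49 = 49, d_11 = (2472 - 49^2)/1 = 71/1 = 71: (m_11, d_11) = (m_1, d_1) = (49, 71), so from here the quotients repeat a_1, ..., a_10; the period length is 10.
Hence the expansion of sqrt(2472) is a_0 = 49 followed by the repeating block 1, 2, 1, 1, 3, 1, 1, 2, 1, 98 (period 10).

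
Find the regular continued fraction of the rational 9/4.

Run the Euclidean algorithm on 9 and 4; the successive quotients are the partial quotients a_0, a_1, ... (each step inverts the fractional part left over by the previous one):
  9 = 2*4 + 1, so a_0 = 2.
  4 = 4*1 + 0, so a_1 = 4.
The remainder reaches 0 after 2 divisions, so the expansion has 2 partial quotients, read off in order.

[2; 4]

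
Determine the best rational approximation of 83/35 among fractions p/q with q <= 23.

Expand x = 83/35 as a continued fraction with the Euclidean algorithm:
  83 = 2*35 + 13, so a_0 = 2.
  35 = 2*13 + 9, so a_1 = 2.
  13 = 1*9 + 4, so a_2 = 1.
  9 = 2*4 + 1, so a_3 = 2.
  4 = 4*1 + 0, so a_4 = 4.
so x = [2; 2, 1, 2, 4].
Convergents (p_i = a_i*p_{i-1} + p_{i-2}, q_i = a_i*q_{i-1} + q_{i-2} with p_{-2}=0, p_{-1}=1, q_{-2}=1, q_{-1}=0), until the denominator exceeds 23:
  i=0: a_0=2, p_0 = 2*1 + 0 = 2, q_0 = 2*0 + 1 = 1.
  i=1: a_1=2, p_1 = 2*2 + 1 = 5, q_1 = 2*1 + 0 = 2.
  i=2: a_2=1, p_2 = 1*5 + 2 = 7, q_2 = 1*2 + 1 = 3.
  i=3: a_3=2, p_3 = 2*7 + 5 = 19, q_3 = 2*3 + 2 = 8.
  i=4: a_4=4, p_4 = 4*19 + 7 = 83, q_4 = 4*8 + 3 = 35.
q_4 = 35 > 23, so the last convergent with denominator <= 23 is p_3/q_3 = 19/8.
The closest fraction with denominator <= 23 is either p_3/q_3 or the intermediate fraction (k*p_3 + p_2)/(k*q_3 + q_2) with the largest k >= 1 whose denominator stays <= 23; these approach x as k grows, and every other convergent or intermediate fraction in range is farther away.
Largest k: floor((23 - q_2)/q_3) = floor((23 - 3)/8) = 2.
That gives (2*19 + 7)/(2*8 + 3) = 45/19.
Compare the errors: |x - 19/8| = |83*8 - 19*35|/(35*8) = 1/280, and |x - 45/19| = |83*19 - 45*35|/(35*19) = 2/665.
Cross-multiplying, 2*280 = 560 < 665 = 1*665, so 2/665 is smaller: the intermediate fraction 45/19 is closer to x than 19/8.

45/19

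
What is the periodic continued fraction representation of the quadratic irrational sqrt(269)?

[16; (2, 2, 32)]

Write x_i = (sqrt(269) + m_i)/d_i with (m_0, d_0) = (0, 1). a_0 = floor(sqrt(269)) = 16, since 16^2 = 256 <= 269 < 289 = 17^2.
Iterate m_{i+1} = d_i*a_i - m_i, d_{i+1} = (269 - m_{i+1}^2)/d_i, a_{i+1} = floor((a_0 + m_{i+1})/d_{i+1}):
  m_1 = 1*16 - 0 = 16, d_1 = (269 - 16^2)/1 = 13/1 = 13, a_1 = floor((16 + 16)/13) = 2.
  m_2 = 13*2 - 16 = 10, d_2 = (269 - 10^2)/13 = 169/13 = 13, a_2 = floor((16 + 10)/13) = 2.
  m_3 = 13*2 - 10 = 16, d_3 = (269 - 16^2)/13 = 13/13 = 1, a_3 = floor((16 + 16)/1) = 32.
  m_4 = 1*32 - 16 = 16, d_4 = (269 - 16^2)/1 = 13/1 = 13: (m_4, d_4) = (m_1, d_1) = (16, 13), so from here the quotients repeat a_1, ..., a_3; the period length is 3.
Hence the expansion of sqrt(269) is a_0 = 16 followed by the repeating block 2, 2, 32 (period 3).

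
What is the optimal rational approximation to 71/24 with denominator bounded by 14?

Expand x = 71/24 as a continued fraction with the Euclidean algorithm:
  71 = 2*24 + 23, so a_0 = 2.
  24 = 1*23 + 1, so a_1 = 1.
  23 = 23*1 + 0, so a_2 = 23.
so x = [2; 1, 23].
Convergents (p_i = a_i*p_{i-1} + p_{i-2}, q_i = a_i*q_{i-1} + q_{i-2} with p_{-2}=0, p_{-1}=1, q_{-2}=1, q_{-1}=0), until the denominator exceeds 14:
  i=0: a_0=2, p_0 = 2*1 + 0 = 2, q_0 = 2*0 + 1 = 1.
  i=1: a_1=1, p_1 = 1*2 + 1 = 3, q_1 = 1*1 + 0 = 1.
  i=2: a_2=23, p_2 = 23*3 + 2 = 71, q_2 = 23*1 + 1 = 24.
q_2 = 24 > 14, so the last convergent with denominator <= 14 is p_1/q_1 = 3/1.
The closest fraction with denominator <= 14 is either p_1/q_1 or the intermediate fraction (k*p_1 + p_0)/(k*q_1 + q_0) with the largest k >= 1 whose denominator stays <= 14; these approach x as k grows, and every other convergent or intermediate fraction in range is farther away.
Largest k: floor((14 - q_0)/q_1) = floor((14 - 1)/1) = 13.
That gives (13*3 + 2)/(13*1 + 1) = 41/14.
Compare the errors: |x - 3/1| = |71*1 - 3*24|/(24*1) = 1/24, and |x - 41/14| = |71*14 - 41*24|/(24*14) = 10/336.
Cross-multiplying, 10*24 = 240 < 336 = 1*336, so 10/336 is smaller: the intermediate fraction 41/14 is closer to x than 3/1.

41/14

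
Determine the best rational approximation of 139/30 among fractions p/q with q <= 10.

37/8

Expand x = 139/30 as a continued fraction with the Euclidean algorithm:
  139 = 4*30 + 19, so a_0 = 4.
  30 = 1*19 + 11, so a_1 = 1.
  19 = 1*11 + 8, so a_2 = 1.
  11 = 1*8 + 3, so a_3 = 1.
  8 = 2*3 + 2, so a_4 = 2.
  3 = 1*2 + 1, so a_5 = 1.
  2 = 2*1 + 0, so a_6 = 2.
so x = [4; 1, 1, 1, 2, 1, 2].
Convergents (p_i = a_i*p_{i-1} + p_{i-2}, q_i = a_i*q_{i-1} + q_{i-2} with p_{-2}=0, p_{-1}=1, q_{-2}=1, q_{-1}=0), until the denominator exceeds 10:
  i=0: a_0=4, p_0 = 4*1 + 0 = 4, q_0 = 4*0 + 1 = 1.
  i=1: a_1=1, p_1 = 1*4 + 1 = 5, q_1 = 1*1 + 0 = 1.
  i=2: a_2=1, p_2 = 1*5 + 4 = 9, q_2 = 1*1 + 1 = 2.
  i=3: a_3=1, p_3 = 1*9 + 5 = 14, q_3 = 1*2 + 1 = 3.
  i=4: a_4=2, p_4 = 2*14 + 9 = 37, q_4 = 2*3 + 2 = 8.
  i=5: a_5=1, p_5 = 1*37 + 14 = 51, q_5 = 1*8 + 3 = 11.
q_5 = 11 > 10, so the last convergent with denominator <= 10 is p_4/q_4 = 37/8.
The closest fraction with denominator <= 10 is either p_4/q_4 or the intermediate fraction (k*p_4 + p_3)/(k*q_4 + q_3) with the largest k >= 1 whose denominator stays <= 10; these approach x as k grows, and every other convergent or intermediate fraction in range is farther away.
Largest k: floor((10 - q_3)/q_4) = floor((10 - 3)/8) = 0.
Since k = 0, no intermediate fraction beyond p_4/q_4 has denominator <= 10, so the convergent 37/8 is the closest (its error is |139*8 - 37*30|/(30*8) = 2/240).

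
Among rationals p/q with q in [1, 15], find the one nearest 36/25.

13/9

Expand x = 36/25 as a continued fraction with the Euclidean algorithm:
  36 = 1*25 + 11, so a_0 = 1.
  25 = 2*11 + 3, so a_1 = 2.
  11 = 3*3 + 2, so a_2 = 3.
  3 = 1*2 + 1, so a_3 = 1.
  2 = 2*1 + 0, so a_4 = 2.
so x = [1; 2, 3, 1, 2].
Convergents (p_i = a_i*p_{i-1} + p_{i-2}, q_i = a_i*q_{i-1} + q_{i-2} with p_{-2}=0, p_{-1}=1, q_{-2}=1, q_{-1}=0), until the denominator exceeds 15:
  i=0: a_0=1, p_0 = 1*1 + 0 = 1, q_0 = 1*0 + 1 = 1.
  i=1: a_1=2, p_1 = 2*1 + 1 = 3, q_1 = 2*1 + 0 = 2.
  i=2: a_2=3, p_2 = 3*3 + 1 = 10, q_2 = 3*2 + 1 = 7.
  i=3: a_3=1, p_3 = 1*10 + 3 = 13, q_3 = 1*7 + 2 = 9.
  i=4: a_4=2, p_4 = 2*13 + 10 = 36, q_4 = 2*9 + 7 = 25.
q_4 = 25 > 15, so the last convergent with denominator <= 15 is p_3/q_3 = 13/9.
The closest fraction with denominator <= 15 is either p_3/q_3 or the intermediate fraction (k*p_3 + p_2)/(k*q_3 + q_2) with the largest k >= 1 whose denominator stays <= 15; these approach x as k grows, and every other convergent or intermediate fraction in range is farther away.
Largest k: floor((15 - q_2)/q_3) = floor((15 - 7)/9) = 0.
Since k = 0, no intermediate fraction beyond p_3/q_3 has denominator <= 15, so the convergent 13/9 is the closest (its error is |36*9 - 13*25|/(25*9) = 1/225).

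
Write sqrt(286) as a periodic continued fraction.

Write x_i = (sqrt(286) + m_i)/d_i with (m_0, d_0) = (0, 1). a_0 = floor(sqrt(286)) = 16, since 16^2 = 256 <= 286 < 289 = 17^2.
Iterate m_{i+1} = d_i*a_i - m_i, d_{i+1} = (286 - m_{i+1}^2)/d_i, a_{i+1} = floor((a_0 + m_{i+1})/d_{i+1}):
  m_1 = 1*16 - 0 = 16, d_1 = (286 - 16^2)/1 = 30/1 = 30, a_1 = floor((16 + 16)/30) = 1.
  m_2 = 30*1 - 16 = 14, d_2 = (286 - 14^2)/30 = 90/30 = 3, a_2 = floor((16 + 14)/3) = 10.
  m_3 = 3*10 - 14 = 16, d_3 = (286 - 16^2)/3 = 30/3 = 10, a_3 = floor((16 + 16)/10) = 3.
  m_4 = 10*3 - 16 = 14, d_4 = (286 - 14^2)/10 = 90/10 = 9, a_4 = floor((16 + 14)/9) = 3.
  m_5 = 9*3 - 14 = 13, d_5 = (286 - 13^2)/9 = 117/9 = 13, a_5 = floor((16 + 13)/13) = 2.
  m_6 = 13*2 - 13 = 13, d_6 = (286 - 13^2)/13 = 117/13 = 9, a_6 = floor((16 + 13)/9) = 3.
  m_7 = 9*3 - 13 = 14, d_7 = (286 - 14^2)/9 = 90/9 = 10, a_7 = floor((16 + 14)/10) = 3.
  m_8 = 10*3 - 14 = 16, d_8 = (286 - 16^2)/10 = 30/10 = 3, a_8 = floor((16 + 16)/3) = 10.
  m_9 = 3*10 - 16 = 14, d_9 = (286 - 14^2)/3 = 90/3 = 30, a_9 = floor((16 + 14)/30) = 1.
  m_10 = 30*1 - 14 = 16, d_10 = (286 - 16^2)/30 = 30/30 = 1, a_10 = floor((16 + 16)/1) = 32.
  m_11 = 1*32 - 16 = 16, d_11 = (286 - 16^2)/1 = 30/1 = 30: (m_11, d_11) = (m_1, d_1) = (16, 30), so from here the quotients repeat a_1, ..., a_10; the period length is 10.
Hence the expansion of sqrt(286) is a_0 = 16 followed by the repeating block 1, 10, 3, 3, 2, 3, 3, 10, 1, 32 (period 10).

[16; (1, 10, 3, 3, 2, 3, 3, 10, 1, 32)]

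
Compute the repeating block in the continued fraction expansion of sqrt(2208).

Write x_i = (sqrt(2208) + m_i)/d_i with (m_0, d_0) = (0, 1). a_0 = floor(sqrt(2208)) = 46, since 46^2 = 2116 <= 2208 < 2209 = 47^2.
Iterate m_{i+1} = d_i*a_i - m_i, d_{i+1} = (2208 - m_{i+1}^2)/d_i, a_{i+1} = floor((a_0 + m_{i+1})/d_{i+1}):
  m_1 = 1*46 - 0 = 46, d_1 = (2208 - 46^2)/1 = 92/1 = 92, a_1 = floor((46 + 46)/92) = 1.
  m_2 = 92*1 - 46 = 46, d_2 = (2208 - 46^2)/92 = 92/92 = 1, a_2 = floor((46 + 46)/1) = 92.
  m_3 = 1*92 - 46 = 46, d_3 = (2208 - 46^2)/1 = 92/1 = 92: (m_3, d_3) = (m_1, d_1) = (46, 92), so from here the quotients repeat a_1, a_2; the period length is 2.
Hence the expansion of sqrt(2208) is a_0 = 46 followed by the repeating block 1, 92 (period 2).

[46; (1, 92)]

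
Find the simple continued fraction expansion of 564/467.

Run the Euclidean algorithm on 564 and 467; the successive quotients are the partial quotients a_0, a_1, ... (each step inverts the fractional part left over by the previous one):
  564 = 1*467 + 97, so a_0 = 1.
  467 = 4*97 + 79, so a_1 = 4.
  97 = 1*79 + 18, so a_2 = 1.
  79 = 4*18 + 7, so a_3 = 4.
  18 = 2*7 + 4, so a_4 = 2.
  7 = 1*4 + 3, so a_5 = 1.
  4 = 1*3 + 1, so a_6 = 1.
  3 = 3*1 + 0, so a_7 = 3.
The remainder reaches 0 after 8 divisions, so the expansion has 8 partial quotients, read off in order.

[1; 4, 1, 4, 2, 1, 1, 3]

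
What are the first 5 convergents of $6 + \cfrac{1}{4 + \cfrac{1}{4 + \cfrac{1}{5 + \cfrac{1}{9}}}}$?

Using the convergent recurrence p_i = a_i*p_{i-1} + p_{i-2}, q_i = a_i*q_{i-1} + q_{i-2} with p_{-2}=0, p_{-1}=1, q_{-2}=1, q_{-1}=0:
  i=0: a_0=6, p_0 = 6*1 + 0 = 6, q_0 = 6*0 + 1 = 1.
  i=1: a_1=4, p_1 = 4*6 + 1 = 25, q_1 = 4*1 + 0 = 4.
  i=2: a_2=4, p_2 = 4*25 + 6 = 106, q_2 = 4*4 + 1 = 17.
  i=3: a_3=5, p_3 = 5*106 + 25 = 555, q_3 = 5*17 + 4 = 89.
  i=4: a_4=9, p_4 = 9*555 + 106 = 5101, q_4 = 9*89 + 17 = 818.

6/1, 25/4, 106/17, 555/89, 5101/818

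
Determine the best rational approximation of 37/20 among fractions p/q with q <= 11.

Expand x = 37/20 as a continued fraction with the Euclidean algorithm:
  37 = 1*20 + 17, so a_0 = 1.
  20 = 1*17 + 3, so a_1 = 1.
  17 = 5*3 + 2, so a_2 = 5.
  3 = 1*2 + 1, so a_3 = 1.
  2 = 2*1 + 0, so a_4 = 2.
so x = [1; 1, 5, 1, 2].
Convergents (p_i = a_i*p_{i-1} + p_{i-2}, q_i = a_i*q_{i-1} + q_{i-2} with p_{-2}=0, p_{-1}=1, q_{-2}=1, q_{-1}=0), until the denominator exceeds 11:
  i=0: a_0=1, p_0 = 1*1 + 0 = 1, q_0 = 1*0 + 1 = 1.
  i=1: a_1=1, p_1 = 1*1 + 1 = 2, q_1 = 1*1 + 0 = 1.
  i=2: a_2=5, p_2 = 5*2 + 1 = 11, q_2 = 5*1 + 1 = 6.
  i=3: a_3=1, p_3 = 1*11 + 2 = 13, q_3 = 1*6 + 1 = 7.
  i=4: a_4=2, p_4 = 2*13 + 11 = 37, q_4 = 2*7 + 6 = 20.
q_4 = 20 > 11, so the last convergent with denominator <= 11 is p_3/q_3 = 13/7.
The closest fraction with denominator <= 11 is either p_3/q_3 or the intermediate fraction (k*p_3 + p_2)/(k*q_3 + q_2) with the largest k >= 1 whose denominator stays <= 11; these approach x as k grows, and every other convergent or intermediate fraction in range is farther away.
Largest k: floor((11 - q_2)/q_3) = floor((11 - 6)/7) = 0.
Since k = 0, no intermediate fraction beyond p_3/q_3 has denominator <= 11, so the convergent 13/7 is the closest (its error is |37*7 - 13*20|/(20*7) = 1/140).

13/7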